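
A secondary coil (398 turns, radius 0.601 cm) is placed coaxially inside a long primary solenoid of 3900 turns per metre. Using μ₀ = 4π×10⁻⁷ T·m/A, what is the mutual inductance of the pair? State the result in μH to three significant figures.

The outer solenoid produces a uniform field B₁ = μ₀n₁I₁ across the inner coil,
so the flux linkage is N₂Φ = N₂B₁A₂ = μ₀n₁N₂A₂·I₁, giving M = μ₀n₁N₂A₂.
A₂ = πr² = π(6.010×10^-3 m)² = 1.1347×10^-4 m².
M = (4π×10⁻⁷)(3900)(398)(1.1347×10^-4) = 2.213×10^-4 H.

M ≈ 221 μH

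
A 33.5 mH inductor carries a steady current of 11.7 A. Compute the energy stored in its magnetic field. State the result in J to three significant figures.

U ≈ 2.29 J

Stored magnetic energy: U = ½LI².
U = ½(3.350×10^-2 H)(11.7 A)² = 2.293 J.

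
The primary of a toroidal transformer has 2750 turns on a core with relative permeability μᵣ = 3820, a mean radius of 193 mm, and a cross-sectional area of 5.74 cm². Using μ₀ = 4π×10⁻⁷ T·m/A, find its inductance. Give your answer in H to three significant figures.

L ≈ 17.2 H

For a thin toroid, L = μ₀μᵣN²A/(2πR).
L = (4π×10⁻⁷)(3820)(2750)²(5.740×10^-4) / (2π×0.193 m) = 17.18 H.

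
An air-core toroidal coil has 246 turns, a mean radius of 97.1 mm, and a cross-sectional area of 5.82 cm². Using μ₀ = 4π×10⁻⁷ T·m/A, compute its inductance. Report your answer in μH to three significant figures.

L ≈ 72.5 μH

For a thin toroid, L = μ₀N²A/(2πR).
L = (4π×10⁻⁷)(246)²(5.820×10^-4) / (2π×9.710×10^-2 m) = 7.254×10^-5 H.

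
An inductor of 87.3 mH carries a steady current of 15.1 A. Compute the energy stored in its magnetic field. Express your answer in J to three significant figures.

Stored magnetic energy: U = ½LI².
U = ½(8.730×10^-2 H)(15.1 A)² = 9.953 J.

U ≈ 9.95 J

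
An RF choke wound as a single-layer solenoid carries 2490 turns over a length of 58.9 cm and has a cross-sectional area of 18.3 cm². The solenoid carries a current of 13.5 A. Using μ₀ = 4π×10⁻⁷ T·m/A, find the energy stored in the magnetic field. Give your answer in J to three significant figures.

U ≈ 2.21 J

A = 18.3 cm² = 1.830×10^-3 m².
L = μ₀N²A/ℓ = (4π×10⁻⁷)(2490)²(1.830×10^-3)/(0.589) = 2.421×10^-2 H.
U = ½LI² = ½(2.421×10^-2)(13.5)² = 2.206 J.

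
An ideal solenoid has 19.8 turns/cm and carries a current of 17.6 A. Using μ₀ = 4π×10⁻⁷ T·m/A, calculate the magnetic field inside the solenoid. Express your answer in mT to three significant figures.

Inside a long solenoid, B = μ₀nI.
B = (4π×10⁻⁷)(1.980×10^3 m⁻¹)(17.6 A) = 4.379×10^-2 T.

B ≈ 43.8 mT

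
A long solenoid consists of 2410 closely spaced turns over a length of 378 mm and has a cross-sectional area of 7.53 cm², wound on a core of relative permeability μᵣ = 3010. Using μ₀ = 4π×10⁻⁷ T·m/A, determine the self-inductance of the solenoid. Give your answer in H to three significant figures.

L ≈ 43.8 H

A = 7.53 cm² = 7.530×10^-4 m².
For a long solenoid, L = μ₀μᵣN²A/ℓ.
L = (4π×10⁻⁷)(3010)(2410)²(7.530×10^-4)/(0.378 m) = 43.76 H.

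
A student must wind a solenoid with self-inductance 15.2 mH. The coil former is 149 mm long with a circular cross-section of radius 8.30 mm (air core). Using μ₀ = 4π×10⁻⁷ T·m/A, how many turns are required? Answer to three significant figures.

N ≈ 2890 turns

A = πr² = π(8.300×10^-3 m)² = 2.164×10^-4 m².
From L = μ₀N²A/ℓ, N = √(Lℓ / (μ₀A)).
N = √[(1.520×10^-2)(0.149) / ((4π×10⁻⁷)×2.164×10^-4)] = √(8.327×10^6) ≈ 2885.7.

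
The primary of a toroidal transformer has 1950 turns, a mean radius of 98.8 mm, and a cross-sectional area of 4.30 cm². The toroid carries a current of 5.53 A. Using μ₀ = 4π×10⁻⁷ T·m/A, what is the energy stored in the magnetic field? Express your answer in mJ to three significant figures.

L = μ₀N²A/(2πR) = (4π×10⁻⁷)(1950)²(4.300×10^-4)/(2π×9.880×10^-2) = 3.310×10^-3 H.
U = ½LI² = ½(3.310×10^-3)(5.53)² = 5.061×10^-2 J.

U ≈ 50.6 mJ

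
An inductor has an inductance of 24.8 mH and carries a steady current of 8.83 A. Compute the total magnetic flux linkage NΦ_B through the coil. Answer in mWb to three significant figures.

From L = NΦ_B/I, the flux linkage is NΦ_B = LI.
NΦ_B = (2.480×10^-2 H)(8.83 A) = 0.219 Wb.

NΦ_B ≈ 219 mWb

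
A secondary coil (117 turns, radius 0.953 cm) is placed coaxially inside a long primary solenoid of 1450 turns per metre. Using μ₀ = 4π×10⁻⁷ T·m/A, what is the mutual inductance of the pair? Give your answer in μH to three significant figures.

M ≈ 60.8 μH

The outer solenoid produces a uniform field B₁ = μ₀n₁I₁ across the inner coil,
so the flux linkage is N₂Φ = N₂B₁A₂ = μ₀n₁N₂A₂·I₁, giving M = μ₀n₁N₂A₂.
A₂ = πr² = π(9.530×10^-3 m)² = 2.853×10^-4 m².
M = (4π×10⁻⁷)(1450)(117)(2.853×10^-4) = 6.083×10^-5 H.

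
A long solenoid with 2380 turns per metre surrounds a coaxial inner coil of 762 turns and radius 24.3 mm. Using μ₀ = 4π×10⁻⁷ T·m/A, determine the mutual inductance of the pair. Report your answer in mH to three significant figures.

The outer solenoid produces a uniform field B₁ = μ₀n₁I₁ across the inner coil,
so the flux linkage is N₂Φ = N₂B₁A₂ = μ₀n₁N₂A₂·I₁, giving M = μ₀n₁N₂A₂.
A₂ = πr² = π(2.430×10^-2 m)² = 1.855×10^-3 m².
M = (4π×10⁻⁷)(2380)(762)(1.855×10^-3) = 4.228×10^-3 H.

M ≈ 4.23 mH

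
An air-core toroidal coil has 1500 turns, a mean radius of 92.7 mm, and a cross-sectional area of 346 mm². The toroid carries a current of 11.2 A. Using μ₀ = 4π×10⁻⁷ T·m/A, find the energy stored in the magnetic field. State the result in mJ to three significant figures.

U ≈ 105 mJ

L = μ₀N²A/(2πR) = (4π×10⁻⁷)(1500)²(3.460×10^-4)/(2π×9.270×10^-2) = 1.680×10^-3 H.
U = ½LI² = ½(1.680×10^-3)(11.2)² = 0.1053 J.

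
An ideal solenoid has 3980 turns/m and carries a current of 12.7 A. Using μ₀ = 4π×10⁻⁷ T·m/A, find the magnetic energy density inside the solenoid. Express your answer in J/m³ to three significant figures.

B = μ₀nI = (4π×10⁻⁷)(3.980×10^3)(12.7) = 6.352×10^-2 T.
u = B²/(2μ₀) = (6.352×10^-2)²/(2×4π×10⁻⁷) = 1.605×10^3 J/m³.

u ≈ 1610 J/m³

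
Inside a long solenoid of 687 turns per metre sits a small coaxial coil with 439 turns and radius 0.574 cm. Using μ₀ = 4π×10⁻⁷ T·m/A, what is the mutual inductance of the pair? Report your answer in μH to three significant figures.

The outer solenoid produces a uniform field B₁ = μ₀n₁I₁ across the inner coil,
so the flux linkage is N₂Φ = N₂B₁A₂ = μ₀n₁N₂A₂·I₁, giving M = μ₀n₁N₂A₂.
A₂ = πr² = π(5.740×10^-3 m)² = 1.035×10^-4 m².
M = (4π×10⁻⁷)(687)(439)(1.035×10^-4) = 3.923×10^-5 H.

M ≈ 39.2 μH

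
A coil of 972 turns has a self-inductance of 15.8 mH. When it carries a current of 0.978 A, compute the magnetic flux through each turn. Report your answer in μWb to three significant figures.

From L = NΦ_B/I, the flux per turn is Φ_B = LI/N.
Φ_B = (1.580×10^-2 H)(0.978 A)/972 = 1.590×10^-5 Wb.

Φ_B ≈ 15.9 μWb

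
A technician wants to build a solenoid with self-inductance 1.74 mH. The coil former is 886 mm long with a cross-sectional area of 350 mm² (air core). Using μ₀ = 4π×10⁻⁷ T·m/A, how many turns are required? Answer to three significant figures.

N ≈ 1870 turns

A = 350 mm² = 3.500×10^-4 m².
From L = μ₀N²A/ℓ, N = √(Lℓ / (μ₀A)).
N = √[(1.740×10^-3)(0.886) / ((4π×10⁻⁷)×3.500×10^-4)] = √(3.505×10^6) ≈ 1872.2.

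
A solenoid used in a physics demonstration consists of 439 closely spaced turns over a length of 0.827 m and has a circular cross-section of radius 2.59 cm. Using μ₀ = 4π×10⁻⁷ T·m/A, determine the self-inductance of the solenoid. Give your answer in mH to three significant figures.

A = πr² = π(2.590×10^-2 m)² = 2.107×10^-3 m².
For a long solenoid, L = μ₀N²A/ℓ.
L = (4π×10⁻⁷)(439)²(2.107×10^-3)/(0.827 m) = 6.171×10^-4 H.

L ≈ 0.617 mH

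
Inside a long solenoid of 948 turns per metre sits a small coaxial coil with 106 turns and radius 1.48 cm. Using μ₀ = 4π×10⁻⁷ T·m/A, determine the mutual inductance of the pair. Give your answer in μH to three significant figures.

The outer solenoid produces a uniform field B₁ = μ₀n₁I₁ across the inner coil,
so the flux linkage is N₂Φ = N₂B₁A₂ = μ₀n₁N₂A₂·I₁, giving M = μ₀n₁N₂A₂.
A₂ = πr² = π(1.480×10^-2 m)² = 6.881×10^-4 m².
M = (4π×10⁻⁷)(948)(106)(6.881×10^-4) = 8.690×10^-5 H.

M ≈ 86.9 μH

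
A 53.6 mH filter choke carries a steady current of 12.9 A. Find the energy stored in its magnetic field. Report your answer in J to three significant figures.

U ≈ 4.46 J

Stored magnetic energy: U = ½LI².
U = ½(5.360×10^-2 H)(12.9 A)² = 4.46 J.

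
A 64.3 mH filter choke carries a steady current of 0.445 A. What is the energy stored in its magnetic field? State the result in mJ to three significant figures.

Stored magnetic energy: U = ½LI².
U = ½(6.430×10^-2 H)(0.445 A)² = 6.367×10^-3 J.

U ≈ 6.37 mJ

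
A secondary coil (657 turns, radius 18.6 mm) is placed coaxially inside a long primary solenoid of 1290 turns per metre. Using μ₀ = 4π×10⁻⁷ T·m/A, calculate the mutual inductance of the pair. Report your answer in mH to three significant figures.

The outer solenoid produces a uniform field B₁ = μ₀n₁I₁ across the inner coil,
so the flux linkage is N₂Φ = N₂B₁A₂ = μ₀n₁N₂A₂·I₁, giving M = μ₀n₁N₂A₂.
A₂ = πr² = π(1.860×10^-2 m)² = 1.087×10^-3 m².
M = (4π×10⁻⁷)(1290)(657)(1.087×10^-3) = 1.158×10^-3 H.

M ≈ 1.16 mH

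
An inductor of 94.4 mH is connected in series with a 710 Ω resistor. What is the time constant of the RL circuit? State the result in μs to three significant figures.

τ ≈ 133 μs

τ = L/R = (9.440×10^-2 H)/(710 Ω) = 1.330×10^-4 s.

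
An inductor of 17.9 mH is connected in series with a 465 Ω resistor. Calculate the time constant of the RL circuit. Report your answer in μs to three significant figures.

τ = L/R = (1.790×10^-2 H)/(465 Ω) = 3.849×10^-5 s.

τ ≈ 38.5 μs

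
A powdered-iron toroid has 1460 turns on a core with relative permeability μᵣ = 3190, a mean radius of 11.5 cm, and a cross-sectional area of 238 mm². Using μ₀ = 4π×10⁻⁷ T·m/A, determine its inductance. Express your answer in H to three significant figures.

For a thin toroid, L = μ₀μᵣN²A/(2πR).
L = (4π×10⁻⁷)(3190)(1460)²(2.380×10^-4) / (2π×0.115 m) = 2.8145 H.

L ≈ 2.81 H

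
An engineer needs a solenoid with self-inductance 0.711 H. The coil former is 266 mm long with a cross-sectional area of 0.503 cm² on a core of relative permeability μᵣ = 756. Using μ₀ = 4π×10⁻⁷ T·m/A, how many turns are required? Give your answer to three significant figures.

A = 0.503 cm² = 5.030×10^-5 m².
From L = μ₀μᵣN²A/ℓ, N = √(Lℓ / (μ₀μᵣA)).
N = √[(0.711)(0.266) / ((4π×10⁻⁷)(756)×5.030×10^-5)] = √(3.958×10^6) ≈ 1989.4.

N ≈ 1990 turns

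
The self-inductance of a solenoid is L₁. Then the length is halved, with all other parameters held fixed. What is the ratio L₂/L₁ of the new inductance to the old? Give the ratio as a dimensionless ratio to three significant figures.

For a solenoid, L ∝ μᵣN²A/ℓ.
L₂/L₁ = (0.5)^-1 = 2.00.

L₂/L₁ = 2.00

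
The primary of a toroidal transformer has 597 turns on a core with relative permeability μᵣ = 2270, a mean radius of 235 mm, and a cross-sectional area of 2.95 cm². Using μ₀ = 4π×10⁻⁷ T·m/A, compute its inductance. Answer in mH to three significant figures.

For a thin toroid, L = μ₀μᵣN²A/(2πR).
L = (4π×10⁻⁷)(2270)(597)²(2.950×10^-4) / (2π×0.235 m) = 0.2031 H.

L ≈ 203 mH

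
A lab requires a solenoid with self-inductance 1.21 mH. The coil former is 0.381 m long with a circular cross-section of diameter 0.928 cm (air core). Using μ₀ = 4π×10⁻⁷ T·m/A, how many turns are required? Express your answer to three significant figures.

A = π(d/2)² = π(4.640×10^-3 m)² = 6.764×10^-5 m².
From L = μ₀N²A/ℓ, N = √(Lℓ / (μ₀A)).
N = √[(1.210×10^-3)(0.381) / ((4π×10⁻⁷)×6.764×10^-5)] = √(5.424×10^6) ≈ 2328.9.

N ≈ 2330 turns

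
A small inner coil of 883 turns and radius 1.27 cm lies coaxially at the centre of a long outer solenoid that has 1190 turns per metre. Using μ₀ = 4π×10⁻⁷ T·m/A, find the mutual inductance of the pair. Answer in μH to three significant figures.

The outer solenoid produces a uniform field B₁ = μ₀n₁I₁ across the inner coil,
so the flux linkage is N₂Φ = N₂B₁A₂ = μ₀n₁N₂A₂·I₁, giving M = μ₀n₁N₂A₂.
A₂ = πr² = π(1.270×10^-2 m)² = 5.067×10^-4 m².
M = (4π×10⁻⁷)(1190)(883)(5.067×10^-4) = 6.691×10^-4 H.

M ≈ 669 μH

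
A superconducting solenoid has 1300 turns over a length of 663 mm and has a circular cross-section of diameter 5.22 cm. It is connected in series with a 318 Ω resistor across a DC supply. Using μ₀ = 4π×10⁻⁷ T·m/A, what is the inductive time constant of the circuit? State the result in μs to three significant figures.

A = π(d/2)² = π(2.610×10^-2 m)² = 2.140×10^-3 m².
L = μ₀N²A/ℓ = (4π×10⁻⁷)(1300)²(2.140×10^-3)/(0.663) = 6.855×10^-3 H.
τ = L/R = (6.855×10^-3)/(318) = 2.156×10^-5 s.

τ ≈ 21.6 μs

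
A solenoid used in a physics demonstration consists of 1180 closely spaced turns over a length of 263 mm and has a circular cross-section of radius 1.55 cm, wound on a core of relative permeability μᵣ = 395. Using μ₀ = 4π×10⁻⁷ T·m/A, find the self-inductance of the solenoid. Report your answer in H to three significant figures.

L ≈ 1.98 H

A = πr² = π(1.550×10^-2 m)² = 7.548×10^-4 m².
For a long solenoid, L = μ₀μᵣN²A/ℓ.
L = (4π×10⁻⁷)(395)(1180)²(7.548×10^-4)/(0.263 m) = 1.983 H.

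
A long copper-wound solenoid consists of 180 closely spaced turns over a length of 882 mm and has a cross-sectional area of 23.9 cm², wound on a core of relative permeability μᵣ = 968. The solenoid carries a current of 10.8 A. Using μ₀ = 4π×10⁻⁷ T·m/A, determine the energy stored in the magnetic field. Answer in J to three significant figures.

U ≈ 6.23 J

A = 23.9 cm² = 2.390×10^-3 m².
L = μ₀μᵣN²A/ℓ = (4π×10⁻⁷)(968)(180)²(2.390×10^-3)/(0.882) = 0.1068 H.
U = ½LI² = ½(0.1068)(10.8)² = 6.228 J.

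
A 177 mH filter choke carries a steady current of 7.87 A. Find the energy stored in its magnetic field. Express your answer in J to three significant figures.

Stored magnetic energy: U = ½LI².
U = ½(0.177 H)(7.87 A)² = 5.481 J.

U ≈ 5.48 J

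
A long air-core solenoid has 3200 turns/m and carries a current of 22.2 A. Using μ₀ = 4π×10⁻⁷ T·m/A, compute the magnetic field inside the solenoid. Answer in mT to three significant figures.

Inside a long solenoid, B = μ₀nI.
B = (4π×10⁻⁷)(3.200×10^3 m⁻¹)(22.2 A) = 8.927×10^-2 T.

B ≈ 89.3 mT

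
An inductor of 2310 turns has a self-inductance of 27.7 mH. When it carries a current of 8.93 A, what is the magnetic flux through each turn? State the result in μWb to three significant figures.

Φ_B ≈ 107 μWb

From L = NΦ_B/I, the flux per turn is Φ_B = LI/N.
Φ_B = (2.770×10^-2 H)(8.93 A)/2310 = 1.071×10^-4 Wb.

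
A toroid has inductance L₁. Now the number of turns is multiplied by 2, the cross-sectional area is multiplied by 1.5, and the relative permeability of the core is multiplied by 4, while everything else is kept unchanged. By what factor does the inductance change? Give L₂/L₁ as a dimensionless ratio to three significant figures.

For a toroid, L ∝ μᵣN²A/R.
L₂/L₁ = (2)^2 × (1.5) × (4) = 24.0.

L₂/L₁ = 24.0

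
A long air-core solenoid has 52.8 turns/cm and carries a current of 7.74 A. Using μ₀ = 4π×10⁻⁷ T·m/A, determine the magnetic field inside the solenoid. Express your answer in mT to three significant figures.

B ≈ 51.4 mT

Inside a long solenoid, B = μ₀nI.
B = (4π×10⁻⁷)(5.280×10^3 m⁻¹)(7.74 A) = 5.136×10^-2 T.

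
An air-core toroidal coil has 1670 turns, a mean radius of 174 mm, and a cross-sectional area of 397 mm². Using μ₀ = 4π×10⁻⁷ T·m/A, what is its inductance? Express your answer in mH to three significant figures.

For a thin toroid, L = μ₀N²A/(2πR).
L = (4π×10⁻⁷)(1670)²(3.970×10^-4) / (2π×0.174 m) = 1.273×10^-3 H.

L ≈ 1.27 mH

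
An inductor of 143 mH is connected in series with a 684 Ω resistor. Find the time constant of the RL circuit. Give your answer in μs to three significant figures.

τ ≈ 209 μs

τ = L/R = (0.143 H)/(684 Ω) = 2.091×10^-4 s.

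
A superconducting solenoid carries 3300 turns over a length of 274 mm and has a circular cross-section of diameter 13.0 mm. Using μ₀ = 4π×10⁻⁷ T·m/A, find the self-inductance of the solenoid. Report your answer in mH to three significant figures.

A = π(d/2)² = π(6.500×10^-3 m)² = 1.327×10^-4 m².
For a long solenoid, L = μ₀N²A/ℓ.
L = (4π×10⁻⁷)(3300)²(1.327×10^-4)/(0.274 m) = 6.629×10^-3 H.

L ≈ 6.63 mH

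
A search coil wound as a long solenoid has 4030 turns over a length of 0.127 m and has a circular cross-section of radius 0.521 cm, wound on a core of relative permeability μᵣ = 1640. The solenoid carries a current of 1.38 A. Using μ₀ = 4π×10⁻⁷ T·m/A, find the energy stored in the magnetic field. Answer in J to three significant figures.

A = πr² = π(5.210×10^-3 m)² = 8.528×10^-5 m².
L = μ₀μᵣN²A/ℓ = (4π×10⁻⁷)(1640)(4030)²(8.528×10^-5)/(0.127) = 22.47 H.
U = ½LI² = ½(22.47)(1.38)² = 21.4 J.

U ≈ 21.4 J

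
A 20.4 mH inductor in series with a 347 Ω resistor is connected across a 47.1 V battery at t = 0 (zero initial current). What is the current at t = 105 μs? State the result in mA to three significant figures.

I ≈ 113 mA

τ = L/R = 2.040×10^-2/347 = 5.879×10^-5 s; final current I_∞ = ε/R = 47.1/347 = 0.1357 A.
I(t) = I_∞(1 − e^(−t/τ)) with t/τ = 1.786.
I = (0.1357)(1 − e^(−1.786)) = 0.113 A.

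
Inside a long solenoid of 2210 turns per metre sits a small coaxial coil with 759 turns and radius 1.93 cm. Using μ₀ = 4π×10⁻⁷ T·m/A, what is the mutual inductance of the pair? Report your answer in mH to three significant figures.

M ≈ 2.47 mH

The outer solenoid produces a uniform field B₁ = μ₀n₁I₁ across the inner coil,
so the flux linkage is N₂Φ = N₂B₁A₂ = μ₀n₁N₂A₂·I₁, giving M = μ₀n₁N₂A₂.
A₂ = πr² = π(1.930×10^-2 m)² = 1.170×10^-3 m².
M = (4π×10⁻⁷)(2210)(759)(1.170×10^-3) = 2.467×10^-3 H.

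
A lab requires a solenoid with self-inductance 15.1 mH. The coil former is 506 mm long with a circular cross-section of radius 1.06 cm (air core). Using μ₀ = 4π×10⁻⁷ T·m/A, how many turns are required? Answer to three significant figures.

A = πr² = π(1.060×10^-2 m)² = 3.530×10^-4 m².
From L = μ₀N²A/ℓ, N = √(Lℓ / (μ₀A)).
N = √[(1.510×10^-2)(0.506) / ((4π×10⁻⁷)×3.530×10^-4)] = √(1.722×10^7) ≈ 4150.3.

N ≈ 4150 turns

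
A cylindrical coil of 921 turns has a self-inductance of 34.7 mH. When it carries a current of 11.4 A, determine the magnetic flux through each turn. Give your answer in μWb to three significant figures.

Φ_B ≈ 430 μWb

From L = NΦ_B/I, the flux per turn is Φ_B = LI/N.
Φ_B = (3.470×10^-2 H)(11.4 A)/921 = 4.295×10^-4 Wb.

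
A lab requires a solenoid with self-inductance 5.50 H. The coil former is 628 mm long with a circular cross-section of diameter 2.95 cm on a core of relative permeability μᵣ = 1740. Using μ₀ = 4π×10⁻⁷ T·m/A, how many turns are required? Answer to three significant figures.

N ≈ 1520 turns

A = π(d/2)² = π(1.475×10^-2 m)² = 6.8349×10^-4 m².
From L = μ₀μᵣN²A/ℓ, N = √(Lℓ / (μ₀μᵣA)).
N = √[(5.5)(0.628) / ((4π×10⁻⁷)(1740)×6.8349×10^-4)] = √(2.311×10^6) ≈ 1520.2.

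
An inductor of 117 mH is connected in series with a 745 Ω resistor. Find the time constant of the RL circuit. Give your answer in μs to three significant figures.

τ = L/R = (0.117 H)/(745 Ω) = 1.570×10^-4 s.

τ ≈ 157 μs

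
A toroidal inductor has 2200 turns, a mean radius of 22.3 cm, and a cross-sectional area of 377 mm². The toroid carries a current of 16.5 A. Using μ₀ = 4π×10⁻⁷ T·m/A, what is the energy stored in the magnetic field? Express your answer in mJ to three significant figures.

L = μ₀N²A/(2πR) = (4π×10⁻⁷)(2200)²(3.770×10^-4)/(2π×0.223) = 1.636×10^-3 H.
U = ½LI² = ½(1.636×10^-3)(16.5)² = 0.2228 J.

U ≈ 223 mJ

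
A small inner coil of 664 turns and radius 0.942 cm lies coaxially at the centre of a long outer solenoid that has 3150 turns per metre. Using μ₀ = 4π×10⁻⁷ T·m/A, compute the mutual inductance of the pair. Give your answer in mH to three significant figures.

The outer solenoid produces a uniform field B₁ = μ₀n₁I₁ across the inner coil,
so the flux linkage is N₂Φ = N₂B₁A₂ = μ₀n₁N₂A₂·I₁, giving M = μ₀n₁N₂A₂.
A₂ = πr² = π(9.420×10^-3 m)² = 2.788×10^-4 m².
M = (4π×10⁻⁷)(3150)(664)(2.788×10^-4) = 7.327×10^-4 H.

M ≈ 0.733 mH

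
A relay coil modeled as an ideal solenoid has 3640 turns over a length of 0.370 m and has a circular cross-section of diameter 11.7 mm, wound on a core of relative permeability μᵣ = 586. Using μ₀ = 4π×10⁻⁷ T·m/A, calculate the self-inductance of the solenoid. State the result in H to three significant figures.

A = π(d/2)² = π(5.850×10^-3 m)² = 1.075×10^-4 m².
For a long solenoid, L = μ₀μᵣN²A/ℓ.
L = (4π×10⁻⁷)(586)(3640)²(1.075×10^-4)/(0.37 m) = 2.835 H.

L ≈ 2.84 H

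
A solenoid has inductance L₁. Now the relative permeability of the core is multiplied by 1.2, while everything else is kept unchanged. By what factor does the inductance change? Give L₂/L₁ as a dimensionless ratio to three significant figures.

L₂/L₁ = 1.20

For a solenoid, L ∝ μᵣN²A/ℓ.
L₂/L₁ = (1.2) = 1.20.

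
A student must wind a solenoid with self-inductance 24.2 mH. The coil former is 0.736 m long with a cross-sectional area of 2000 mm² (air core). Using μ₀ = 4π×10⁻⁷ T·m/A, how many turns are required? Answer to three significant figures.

N ≈ 2660 turns

A = 2000 mm² = 2.000×10^-3 m².
From L = μ₀N²A/ℓ, N = √(Lℓ / (μ₀A)).
N = √[(2.420×10^-2)(0.736) / ((4π×10⁻⁷)×2.000×10^-3)] = √(7.087×10^6) ≈ 2662.1.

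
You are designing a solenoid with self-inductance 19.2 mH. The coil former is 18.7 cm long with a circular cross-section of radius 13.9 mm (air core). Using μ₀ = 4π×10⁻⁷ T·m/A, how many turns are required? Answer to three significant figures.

N ≈ 2170 turns

A = πr² = π(1.390×10^-2 m)² = 6.070×10^-4 m².
From L = μ₀N²A/ℓ, N = √(Lℓ / (μ₀A)).
N = √[(1.920×10^-2)(0.187) / ((4π×10⁻⁷)×6.070×10^-4)] = √(4.707×10^6) ≈ 2169.6.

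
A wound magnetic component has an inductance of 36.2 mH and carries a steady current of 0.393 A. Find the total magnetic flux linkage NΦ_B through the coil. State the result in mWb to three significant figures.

NΦ_B ≈ 14.2 mWb

From L = NΦ_B/I, the flux linkage is NΦ_B = LI.
NΦ_B = (3.620×10^-2 H)(0.393 A) = 1.423×10^-2 Wb.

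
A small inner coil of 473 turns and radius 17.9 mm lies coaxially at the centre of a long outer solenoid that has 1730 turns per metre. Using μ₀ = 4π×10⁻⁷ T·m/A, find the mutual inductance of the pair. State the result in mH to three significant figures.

M ≈ 1.04 mH

The outer solenoid produces a uniform field B₁ = μ₀n₁I₁ across the inner coil,
so the flux linkage is N₂Φ = N₂B₁A₂ = μ₀n₁N₂A₂·I₁, giving M = μ₀n₁N₂A₂.
A₂ = πr² = π(1.790×10^-2 m)² = 1.007×10^-3 m².
M = (4π×10⁻⁷)(1730)(473)(1.007×10^-3) = 1.035×10^-3 H.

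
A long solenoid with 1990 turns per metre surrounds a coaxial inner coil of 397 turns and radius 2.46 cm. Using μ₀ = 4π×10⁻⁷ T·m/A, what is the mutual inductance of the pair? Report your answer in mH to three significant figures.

The outer solenoid produces a uniform field B₁ = μ₀n₁I₁ across the inner coil,
so the flux linkage is N₂Φ = N₂B₁A₂ = μ₀n₁N₂A₂·I₁, giving M = μ₀n₁N₂A₂.
A₂ = πr² = π(2.460×10^-2 m)² = 1.901×10^-3 m².
M = (4π×10⁻⁷)(1990)(397)(1.901×10^-3) = 1.887×10^-3 H.

M ≈ 1.89 mH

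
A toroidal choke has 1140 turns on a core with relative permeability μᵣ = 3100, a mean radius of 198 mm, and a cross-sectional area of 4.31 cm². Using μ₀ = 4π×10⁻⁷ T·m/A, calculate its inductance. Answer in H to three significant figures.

L ≈ 1.75 H

For a thin toroid, L = μ₀μᵣN²A/(2πR).
L = (4π×10⁻⁷)(3100)(1140)²(4.310×10^-4) / (2π×0.198 m) = 1.754 H.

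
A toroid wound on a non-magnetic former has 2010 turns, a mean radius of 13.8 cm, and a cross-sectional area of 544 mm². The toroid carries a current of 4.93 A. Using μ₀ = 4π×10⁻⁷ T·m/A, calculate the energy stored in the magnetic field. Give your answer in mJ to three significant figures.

L = μ₀N²A/(2πR) = (4π×10⁻⁷)(2010)²(5.440×10^-4)/(2π×0.138) = 3.185×10^-3 H.
U = ½LI² = ½(3.185×10^-3)(4.93)² = 3.871×10^-2 J.

U ≈ 38.7 mJ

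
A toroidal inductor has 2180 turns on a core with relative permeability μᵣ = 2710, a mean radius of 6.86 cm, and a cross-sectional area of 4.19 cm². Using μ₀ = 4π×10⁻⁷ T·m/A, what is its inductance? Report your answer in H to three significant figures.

L ≈ 15.7 H

For a thin toroid, L = μ₀μᵣN²A/(2πR).
L = (4π×10⁻⁷)(2710)(2180)²(4.190×10^-4) / (2π×6.860×10^-2 m) = 15.73 H.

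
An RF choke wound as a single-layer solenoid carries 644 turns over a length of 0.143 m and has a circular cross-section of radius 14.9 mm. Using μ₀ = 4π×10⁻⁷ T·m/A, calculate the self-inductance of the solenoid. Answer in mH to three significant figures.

A = πr² = π(1.490×10^-2 m)² = 6.9746×10^-4 m².
For a long solenoid, L = μ₀N²A/ℓ.
L = (4π×10⁻⁷)(644)²(6.9746×10^-4)/(0.143 m) = 2.542×10^-3 H.

L ≈ 2.54 mH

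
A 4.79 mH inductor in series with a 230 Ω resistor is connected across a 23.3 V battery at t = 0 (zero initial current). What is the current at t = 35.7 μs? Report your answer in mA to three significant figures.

I ≈ 83.1 mA

τ = L/R = 4.790×10^-3/230 = 2.083×10^-5 s; final current I_∞ = ε/R = 23.3/230 = 0.1013 A.
I(t) = I_∞(1 − e^(−t/τ)) with t/τ = 1.714.
I = (0.1013)(1 − e^(−1.714)) = 8.306×10^-2 A.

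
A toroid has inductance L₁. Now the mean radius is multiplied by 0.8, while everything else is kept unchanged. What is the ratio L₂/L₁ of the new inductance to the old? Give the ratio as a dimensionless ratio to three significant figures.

For a toroid, L ∝ μᵣN²A/R.
L₂/L₁ = (0.8)^-1 = 1.25.

L₂/L₁ = 1.25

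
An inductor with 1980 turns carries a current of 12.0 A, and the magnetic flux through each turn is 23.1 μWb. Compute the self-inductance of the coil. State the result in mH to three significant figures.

Self-inductance is defined by L = NΦ_B/I (flux linkage over current).
L = (1980)(2.310×10^-5 Wb)/(12.0 A) = 3.812×10^-3 H.

L ≈ 3.81 mH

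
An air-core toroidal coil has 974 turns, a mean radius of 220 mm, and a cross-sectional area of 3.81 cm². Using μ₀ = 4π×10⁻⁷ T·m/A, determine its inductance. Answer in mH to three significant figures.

For a thin toroid, L = μ₀N²A/(2πR).
L = (4π×10⁻⁷)(974)²(3.810×10^-4) / (2π×0.22 m) = 3.286×10^-4 H.

L ≈ 0.329 mH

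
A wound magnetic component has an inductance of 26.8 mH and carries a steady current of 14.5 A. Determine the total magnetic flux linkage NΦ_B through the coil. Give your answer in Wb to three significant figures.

NΦ_B ≈ 0.389 Wb

From L = NΦ_B/I, the flux linkage is NΦ_B = LI.
NΦ_B = (2.680×10^-2 H)(14.5 A) = 0.3886 Wb.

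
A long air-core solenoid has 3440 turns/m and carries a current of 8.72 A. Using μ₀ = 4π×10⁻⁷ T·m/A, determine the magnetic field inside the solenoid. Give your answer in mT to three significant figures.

B ≈ 37.7 mT

Inside a long solenoid, B = μ₀nI.
B = (4π×10⁻⁷)(3.440×10^3 m⁻¹)(8.72 A) = 3.770×10^-2 T.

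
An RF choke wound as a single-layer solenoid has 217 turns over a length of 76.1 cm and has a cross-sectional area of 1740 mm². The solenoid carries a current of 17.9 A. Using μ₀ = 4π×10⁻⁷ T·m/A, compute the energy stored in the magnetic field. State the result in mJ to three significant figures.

A = 1740 mm² = 1.740×10^-3 m².
L = μ₀N²A/ℓ = (4π×10⁻⁷)(217)²(1.740×10^-3)/(0.761) = 1.353×10^-4 H.
U = ½LI² = ½(1.353×10^-4)(17.9)² = 2.168×10^-2 J.

U ≈ 21.7 mJ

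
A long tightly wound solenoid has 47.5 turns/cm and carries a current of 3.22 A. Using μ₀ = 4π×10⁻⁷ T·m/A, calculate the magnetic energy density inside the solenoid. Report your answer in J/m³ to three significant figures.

u ≈ 147 J/m³

B = μ₀nI = (4π×10⁻⁷)(4.750×10^3)(3.22) = 1.922×10^-2 T.
u = B²/(2μ₀) = (1.922×10^-2)²/(2×4π×10⁻⁷) = 147 J/m³.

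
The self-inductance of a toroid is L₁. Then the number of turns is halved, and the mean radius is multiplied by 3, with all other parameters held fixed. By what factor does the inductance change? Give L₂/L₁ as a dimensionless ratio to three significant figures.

For a toroid, L ∝ μᵣN²A/R.
L₂/L₁ = (0.5)^2 × (3)^-1 = 0.0833.

L₂/L₁ = 0.0833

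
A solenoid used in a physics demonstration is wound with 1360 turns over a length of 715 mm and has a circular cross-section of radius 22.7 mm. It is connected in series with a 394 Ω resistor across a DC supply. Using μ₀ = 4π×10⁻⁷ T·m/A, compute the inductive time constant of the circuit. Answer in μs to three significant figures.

τ ≈ 13.4 μs

A = πr² = π(2.270×10^-2 m)² = 1.619×10^-3 m².
L = μ₀N²A/ℓ = (4π×10⁻⁷)(1360)²(1.619×10^-3)/(0.715) = 5.262×10^-3 H.
τ = L/R = (5.262×10^-3)/(394) = 1.336×10^-5 s.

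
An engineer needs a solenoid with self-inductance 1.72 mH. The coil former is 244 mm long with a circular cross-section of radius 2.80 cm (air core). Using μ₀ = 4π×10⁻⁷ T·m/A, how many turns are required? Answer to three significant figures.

N ≈ 368 turns

A = πr² = π(2.800×10^-2 m)² = 2.463×10^-3 m².
From L = μ₀N²A/ℓ, N = √(Lℓ / (μ₀A)).
N = √[(1.720×10^-3)(0.244) / ((4π×10⁻⁷)×2.463×10^-3)] = √(1.356×10^5) ≈ 368.2.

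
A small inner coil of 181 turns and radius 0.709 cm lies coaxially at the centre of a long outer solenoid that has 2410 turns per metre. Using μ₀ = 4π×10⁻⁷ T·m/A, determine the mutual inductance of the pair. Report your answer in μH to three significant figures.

The outer solenoid produces a uniform field B₁ = μ₀n₁I₁ across the inner coil,
so the flux linkage is N₂Φ = N₂B₁A₂ = μ₀n₁N₂A₂·I₁, giving M = μ₀n₁N₂A₂.
A₂ = πr² = π(7.090×10^-3 m)² = 1.579×10^-4 m².
M = (4π×10⁻⁷)(2410)(181)(1.579×10^-4) = 8.657×10^-5 H.

M ≈ 86.6 μH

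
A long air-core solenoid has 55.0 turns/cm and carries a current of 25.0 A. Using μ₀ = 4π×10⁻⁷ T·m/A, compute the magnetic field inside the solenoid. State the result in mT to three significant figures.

Inside a long solenoid, B = μ₀nI.
B = (4π×10⁻⁷)(5.500×10^3 m⁻¹)(25.0 A) = 0.1728 T.

B ≈ 173 mT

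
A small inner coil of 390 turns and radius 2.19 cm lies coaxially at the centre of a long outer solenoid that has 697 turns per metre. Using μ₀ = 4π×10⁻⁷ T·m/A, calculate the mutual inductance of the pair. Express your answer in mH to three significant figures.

The outer solenoid produces a uniform field B₁ = μ₀n₁I₁ across the inner coil,
so the flux linkage is N₂Φ = N₂B₁A₂ = μ₀n₁N₂A₂·I₁, giving M = μ₀n₁N₂A₂.
A₂ = πr² = π(2.190×10^-2 m)² = 1.507×10^-3 m².
M = (4π×10⁻⁷)(697)(390)(1.507×10^-3) = 5.147×10^-4 H.

M ≈ 0.515 mH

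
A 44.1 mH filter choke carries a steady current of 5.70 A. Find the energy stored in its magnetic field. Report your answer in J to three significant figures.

U ≈ 0.716 J

Stored magnetic energy: U = ½LI².
U = ½(4.410×10^-2 H)(5.70 A)² = 0.7164 J.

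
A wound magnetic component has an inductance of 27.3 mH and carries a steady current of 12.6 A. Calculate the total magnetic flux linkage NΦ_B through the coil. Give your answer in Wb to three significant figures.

NΦ_B ≈ 0.344 Wb

From L = NΦ_B/I, the flux linkage is NΦ_B = LI.
NΦ_B = (2.730×10^-2 H)(12.6 A) = 0.344 Wb.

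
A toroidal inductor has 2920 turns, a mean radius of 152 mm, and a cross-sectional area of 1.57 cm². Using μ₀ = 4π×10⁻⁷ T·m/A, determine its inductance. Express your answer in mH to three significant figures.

For a thin toroid, L = μ₀N²A/(2πR).
L = (4π×10⁻⁷)(2920)²(1.570×10^-4) / (2π×0.152 m) = 1.761×10^-3 H.

L ≈ 1.76 mH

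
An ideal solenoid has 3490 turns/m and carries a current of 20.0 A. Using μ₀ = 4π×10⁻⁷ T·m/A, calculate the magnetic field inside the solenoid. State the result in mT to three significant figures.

B ≈ 87.7 mT

Inside a long solenoid, B = μ₀nI.
B = (4π×10⁻⁷)(3.490×10^3 m⁻¹)(20.0 A) = 8.771×10^-2 T.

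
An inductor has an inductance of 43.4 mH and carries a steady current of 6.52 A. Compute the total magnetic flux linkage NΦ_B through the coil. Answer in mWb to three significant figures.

From L = NΦ_B/I, the flux linkage is NΦ_B = LI.
NΦ_B = (4.340×10^-2 H)(6.52 A) = 0.283 Wb.

NΦ_B ≈ 283 mWb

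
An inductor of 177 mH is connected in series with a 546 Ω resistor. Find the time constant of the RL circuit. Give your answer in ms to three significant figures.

τ = L/R = (0.177 H)/(546 Ω) = 3.242×10^-4 s.

τ ≈ 0.324 ms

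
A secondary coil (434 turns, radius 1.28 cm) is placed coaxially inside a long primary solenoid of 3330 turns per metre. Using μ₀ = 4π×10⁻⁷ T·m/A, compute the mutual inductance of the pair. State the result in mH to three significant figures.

The outer solenoid produces a uniform field B₁ = μ₀n₁I₁ across the inner coil,
so the flux linkage is N₂Φ = N₂B₁A₂ = μ₀n₁N₂A₂·I₁, giving M = μ₀n₁N₂A₂.
A₂ = πr² = π(1.280×10^-2 m)² = 5.147×10^-4 m².
M = (4π×10⁻⁷)(3330)(434)(5.147×10^-4) = 9.348×10^-4 H.

M ≈ 0.935 mH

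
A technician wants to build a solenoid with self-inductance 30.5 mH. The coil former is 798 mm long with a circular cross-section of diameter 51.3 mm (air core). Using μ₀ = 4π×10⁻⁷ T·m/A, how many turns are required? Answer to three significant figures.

A = π(d/2)² = π(2.565×10^-2 m)² = 2.067×10^-3 m².
From L = μ₀N²A/ℓ, N = √(Lℓ / (μ₀A)).
N = √[(3.050×10^-2)(0.798) / ((4π×10⁻⁷)×2.067×10^-3)] = √(9.371×10^6) ≈ 3061.1.

N ≈ 3060 turns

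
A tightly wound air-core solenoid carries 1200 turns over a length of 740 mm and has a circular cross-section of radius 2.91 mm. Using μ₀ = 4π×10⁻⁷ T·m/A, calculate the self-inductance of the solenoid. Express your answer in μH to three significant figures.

L ≈ 65.1 μH

A = πr² = π(2.910×10^-3 m)² = 2.660×10^-5 m².
For a long solenoid, L = μ₀N²A/ℓ.
L = (4π×10⁻⁷)(1200)²(2.660×10^-5)/(0.74 m) = 6.505×10^-5 H.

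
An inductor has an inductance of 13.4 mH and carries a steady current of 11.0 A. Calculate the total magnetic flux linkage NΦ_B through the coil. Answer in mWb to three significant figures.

From L = NΦ_B/I, the flux linkage is NΦ_B = LI.
NΦ_B = (1.340×10^-2 H)(11.0 A) = 0.1474 Wb.

NΦ_B ≈ 147 mWb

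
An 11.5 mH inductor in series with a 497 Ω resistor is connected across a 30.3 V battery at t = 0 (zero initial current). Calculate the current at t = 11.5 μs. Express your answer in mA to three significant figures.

τ = L/R = 1.150×10^-2/497 = 2.314×10^-5 s; final current I_∞ = ε/R = 30.3/497 = 6.097×10^-2 A.
I(t) = I_∞(1 − e^(−t/τ)) with t/τ = 0.497.
I = (6.097×10^-2)(1 − e^(−0.497)) = 2.388×10^-2 A.

I ≈ 23.9 mA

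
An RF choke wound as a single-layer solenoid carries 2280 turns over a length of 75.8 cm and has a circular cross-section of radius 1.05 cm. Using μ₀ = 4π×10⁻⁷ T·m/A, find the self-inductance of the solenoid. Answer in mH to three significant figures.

A = πr² = π(1.050×10^-2 m)² = 3.464×10^-4 m².
For a long solenoid, L = μ₀N²A/ℓ.
L = (4π×10⁻⁷)(2280)²(3.464×10^-4)/(0.758 m) = 2.98496×10^-3 H.

L ≈ 2.98 mH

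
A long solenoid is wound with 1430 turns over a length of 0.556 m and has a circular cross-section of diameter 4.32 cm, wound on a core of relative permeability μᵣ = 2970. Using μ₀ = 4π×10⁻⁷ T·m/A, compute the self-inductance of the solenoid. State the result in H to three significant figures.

A = π(d/2)² = π(2.160×10^-2 m)² = 1.466×10^-3 m².
For a long solenoid, L = μ₀μᵣN²A/ℓ.
L = (4π×10⁻⁷)(2970)(1430)²(1.466×10^-3)/(0.556 m) = 20.12 H.

L ≈ 20.1 H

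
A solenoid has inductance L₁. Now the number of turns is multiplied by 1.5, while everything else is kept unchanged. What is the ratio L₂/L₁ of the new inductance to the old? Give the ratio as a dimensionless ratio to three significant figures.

For a solenoid, L ∝ μᵣN²A/ℓ.
L₂/L₁ = (1.5)^2 = 2.25.

L₂/L₁ = 2.25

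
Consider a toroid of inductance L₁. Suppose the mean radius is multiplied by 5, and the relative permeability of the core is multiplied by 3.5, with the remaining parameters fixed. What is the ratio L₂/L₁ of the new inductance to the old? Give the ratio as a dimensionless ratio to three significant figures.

L₂/L₁ = 0.700

For a toroid, L ∝ μᵣN²A/R.
L₂/L₁ = (5)^-1 × (3.5) = 0.700.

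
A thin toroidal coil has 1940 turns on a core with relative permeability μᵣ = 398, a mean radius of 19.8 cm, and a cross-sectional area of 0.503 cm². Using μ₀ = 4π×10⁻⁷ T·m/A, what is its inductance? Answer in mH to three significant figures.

L ≈ 76.1 mH

For a thin toroid, L = μ₀μᵣN²A/(2πR).
L = (4π×10⁻⁷)(398)(1940)²(5.030×10^-5) / (2π×0.198 m) = 7.611×10^-2 H.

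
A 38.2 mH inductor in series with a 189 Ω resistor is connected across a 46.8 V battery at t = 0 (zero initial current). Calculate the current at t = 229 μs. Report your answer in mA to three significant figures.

τ = L/R = 3.820×10^-2/189 = 2.021×10^-4 s; final current I_∞ = ε/R = 46.8/189 = 0.2476 A.
I(t) = I_∞(1 − e^(−t/τ)) with t/τ = 1.133.
I = (0.2476)(1 − e^(−1.133)) = 0.1679 A.

I ≈ 168 mA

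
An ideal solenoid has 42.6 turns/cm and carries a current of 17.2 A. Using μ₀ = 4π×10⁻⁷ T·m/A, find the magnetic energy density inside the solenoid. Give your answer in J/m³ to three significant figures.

B = μ₀nI = (4π×10⁻⁷)(4.260×10^3)(17.2) = 9.208×10^-2 T.
u = B²/(2μ₀) = (9.208×10^-2)²/(2×4π×10⁻⁷) = 3.373×10^3 J/m³.

u ≈ 3370 J/m³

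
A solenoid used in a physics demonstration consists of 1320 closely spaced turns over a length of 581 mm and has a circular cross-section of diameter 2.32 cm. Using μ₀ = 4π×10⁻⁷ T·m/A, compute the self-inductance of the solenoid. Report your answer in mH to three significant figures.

L ≈ 1.59 mH

A = π(d/2)² = π(1.160×10^-2 m)² = 4.227×10^-4 m².
For a long solenoid, L = μ₀N²A/ℓ.
L = (4π×10⁻⁷)(1320)²(4.227×10^-4)/(0.581 m) = 1.593×10^-3 H.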